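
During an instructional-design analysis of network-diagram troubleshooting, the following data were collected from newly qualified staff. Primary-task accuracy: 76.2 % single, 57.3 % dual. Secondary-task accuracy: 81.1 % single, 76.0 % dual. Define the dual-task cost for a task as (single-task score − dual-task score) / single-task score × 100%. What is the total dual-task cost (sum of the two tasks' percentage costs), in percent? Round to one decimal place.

31.1

Primary cost = (76.2 − 57.3) / 76.2 × 100% = 24.8031%.
Secondary cost = (81.1 − 76.0) / 81.1 × 100% = 6.2885%.
Total = 24.8031% + 6.2885% = 31.0916% ≈ 31.1%.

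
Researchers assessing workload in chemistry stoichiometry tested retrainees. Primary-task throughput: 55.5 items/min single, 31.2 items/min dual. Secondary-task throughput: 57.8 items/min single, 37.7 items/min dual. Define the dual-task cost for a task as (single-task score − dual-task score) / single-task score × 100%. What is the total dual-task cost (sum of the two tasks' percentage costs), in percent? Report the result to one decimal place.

78.6

Primary cost = (55.5 − 31.2) / 55.5 × 100% = 43.7838%.
Secondary cost = (57.8 − 37.7) / 57.8 × 100% = 34.7751%.
Total = 43.7838% + 34.7751% = 78.5589% ≈ 78.6%.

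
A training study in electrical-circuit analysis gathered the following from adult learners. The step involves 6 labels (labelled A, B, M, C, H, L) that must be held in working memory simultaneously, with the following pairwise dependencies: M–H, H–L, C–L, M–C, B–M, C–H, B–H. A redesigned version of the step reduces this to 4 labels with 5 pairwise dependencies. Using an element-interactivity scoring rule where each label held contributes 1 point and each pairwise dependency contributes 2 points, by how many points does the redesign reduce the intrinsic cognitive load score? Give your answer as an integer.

6

Original: 6 × 1 + 7 × 2 = 6 + 14 = 20.
Redesigned: 4 × 1 + 5 × 2 = 4 + 10 = 14.
Reduction = 20 − 14 = 6.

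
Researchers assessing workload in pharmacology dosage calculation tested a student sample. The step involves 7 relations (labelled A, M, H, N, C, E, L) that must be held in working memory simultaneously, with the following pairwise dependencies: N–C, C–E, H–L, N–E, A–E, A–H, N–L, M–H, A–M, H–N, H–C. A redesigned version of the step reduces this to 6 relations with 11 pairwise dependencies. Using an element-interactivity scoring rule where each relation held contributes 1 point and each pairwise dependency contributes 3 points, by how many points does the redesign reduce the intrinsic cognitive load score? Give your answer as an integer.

1

Original: 7 × 1 + 11 × 3 = 7 + 33 = 40.
Redesigned: 6 × 1 + 11 × 3 = 6 + 33 = 39.
Reduction = 40 − 39 = 1.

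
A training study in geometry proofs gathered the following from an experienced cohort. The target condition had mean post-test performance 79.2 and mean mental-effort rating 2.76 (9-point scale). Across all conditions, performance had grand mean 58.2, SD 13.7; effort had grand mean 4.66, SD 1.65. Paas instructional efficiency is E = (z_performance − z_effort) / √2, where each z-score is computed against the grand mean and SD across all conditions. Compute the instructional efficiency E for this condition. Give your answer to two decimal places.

z_performance = (79.2 − 58.2) / 13.7 = 21.0000 / 13.7 = 1.5328.
z_effort = (2.76 − 4.66) / 1.65 = -1.9000 / 1.65 = -1.1515.
z_P − z_E = 1.5328 − (-1.1515) = 2.6843.
E = 2.6843 / √2 = 2.6843 / 1.41421 = 1.8981 ≈ 1.90.

1.90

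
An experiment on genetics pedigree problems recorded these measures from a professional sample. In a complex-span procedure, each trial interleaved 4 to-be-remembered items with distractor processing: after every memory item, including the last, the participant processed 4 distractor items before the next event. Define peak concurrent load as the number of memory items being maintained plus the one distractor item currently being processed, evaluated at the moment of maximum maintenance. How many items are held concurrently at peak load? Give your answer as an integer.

Maintenance is greatest during the distractor(s) after memory item 4: all 4 memory items are being held.
One distractor item is concurrently being processed.
Peak concurrent load = 4 + 1 = 5 items.

5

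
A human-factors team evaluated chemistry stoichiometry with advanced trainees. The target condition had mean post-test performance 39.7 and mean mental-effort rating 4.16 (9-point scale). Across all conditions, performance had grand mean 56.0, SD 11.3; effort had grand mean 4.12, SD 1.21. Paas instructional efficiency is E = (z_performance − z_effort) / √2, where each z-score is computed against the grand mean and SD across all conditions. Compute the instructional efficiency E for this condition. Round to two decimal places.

-1.04

z_performance = (39.7 − 56.0) / 11.3 = -16.3000 / 11.3 = -1.4425.
z_effort = (4.16 − 4.12) / 1.21 = 0.0400 / 1.21 = 0.0331.
z_P − z_E = -1.4425 − 0.0331 = -1.4756.
E = -1.4756 / √2 = -1.4756 / 1.41421 = -1.0434 ≈ -1.04.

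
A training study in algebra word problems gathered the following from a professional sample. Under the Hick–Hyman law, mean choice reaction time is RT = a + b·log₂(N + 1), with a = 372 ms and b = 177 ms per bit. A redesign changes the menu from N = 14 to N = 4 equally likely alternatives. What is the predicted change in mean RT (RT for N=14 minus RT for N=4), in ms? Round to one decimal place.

RT(14) = 372 + 177·log₂(15) = 372 + 177·3.9069 = 1063.5213 ms.
RT(4) = 372 + 177·log₂(5) = 372 + 177·2.3219 = 782.9763 ms.
Difference = 1063.5213 − 782.9763 = 280.5450 ≈ 280.5 ms.

280.5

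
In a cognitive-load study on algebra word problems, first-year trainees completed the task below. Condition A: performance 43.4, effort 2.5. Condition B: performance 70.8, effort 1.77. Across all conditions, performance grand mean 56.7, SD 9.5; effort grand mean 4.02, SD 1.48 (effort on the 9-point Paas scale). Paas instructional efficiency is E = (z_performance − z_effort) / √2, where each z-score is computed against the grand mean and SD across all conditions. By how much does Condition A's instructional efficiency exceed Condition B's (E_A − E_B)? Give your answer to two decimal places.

-2.39

Condition A: z_P = (43.4 − 56.7)/9.5 = -1.4000; z_E = (2.5 − 4.02)/1.48 = -1.0270; E_A = (-1.4000 − (-1.0270))/√2 = -0.2638.
Condition B: z_P = (70.8 − 56.7)/9.5 = 1.4842; z_E = (1.77 − 4.02)/1.48 = -1.5203; E_B = (1.4842 − (-1.5203))/√2 = 2.1245.
E_A − E_B = -0.2638 − 2.1245 = -2.3883 ≈ -2.39.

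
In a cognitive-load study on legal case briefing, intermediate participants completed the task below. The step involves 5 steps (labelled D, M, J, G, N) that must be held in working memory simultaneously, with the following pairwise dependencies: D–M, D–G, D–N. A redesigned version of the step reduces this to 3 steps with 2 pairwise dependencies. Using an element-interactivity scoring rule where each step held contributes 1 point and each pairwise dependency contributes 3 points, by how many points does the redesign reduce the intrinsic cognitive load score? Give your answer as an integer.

Original: 5 × 1 + 3 × 3 = 5 + 9 = 14.
Redesigned: 3 × 1 + 2 × 3 = 3 + 6 = 9.
Reduction = 14 − 9 = 5.

5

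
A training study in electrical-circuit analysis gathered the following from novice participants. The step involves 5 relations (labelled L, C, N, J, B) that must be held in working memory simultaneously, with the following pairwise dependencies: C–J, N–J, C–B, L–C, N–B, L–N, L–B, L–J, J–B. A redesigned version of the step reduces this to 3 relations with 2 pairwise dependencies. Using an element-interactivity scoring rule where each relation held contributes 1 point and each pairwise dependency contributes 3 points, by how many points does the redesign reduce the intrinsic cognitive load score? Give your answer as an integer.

23

Original: 5 × 1 + 9 × 3 = 5 + 27 = 32.
Redesigned: 3 × 1 + 2 × 3 = 3 + 6 = 9.
Reduction = 32 − 9 = 23.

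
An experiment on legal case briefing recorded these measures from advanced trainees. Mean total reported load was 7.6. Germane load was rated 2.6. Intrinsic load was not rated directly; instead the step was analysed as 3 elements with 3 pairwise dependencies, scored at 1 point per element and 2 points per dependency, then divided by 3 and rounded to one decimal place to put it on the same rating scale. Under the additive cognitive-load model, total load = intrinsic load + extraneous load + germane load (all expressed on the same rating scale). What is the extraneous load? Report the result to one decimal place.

2.0

Intrinsic (element-interactivity): (3 × 1 + 3 × 2) / 3 = 9 / 3 = 3.0000 → 3.0.
extraneous load = total − intrinsic − germane
             = 7.6 − 3.0 − 2.6 = 2.0.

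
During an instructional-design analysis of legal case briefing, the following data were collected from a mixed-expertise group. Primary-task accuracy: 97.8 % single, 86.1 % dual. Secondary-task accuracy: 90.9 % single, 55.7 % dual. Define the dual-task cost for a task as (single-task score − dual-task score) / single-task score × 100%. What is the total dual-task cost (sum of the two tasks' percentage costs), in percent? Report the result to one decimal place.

50.7

Primary cost = (97.8 − 86.1) / 97.8 × 100% = 11.9632%.
Secondary cost = (90.9 − 55.7) / 90.9 × 100% = 38.7239%.
Total = 11.9632% + 38.7239% = 50.6871% ≈ 50.7%.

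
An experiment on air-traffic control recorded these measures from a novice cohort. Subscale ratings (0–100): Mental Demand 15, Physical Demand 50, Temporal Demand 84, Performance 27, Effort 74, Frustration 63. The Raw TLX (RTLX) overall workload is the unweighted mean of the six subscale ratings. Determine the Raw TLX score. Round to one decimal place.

Sum of ratings = 15 + 50 + 84 + 27 + 74 + 63 = 313.
RTLX = 313 / 6 = 52.1667 ≈ 52.2.

52.2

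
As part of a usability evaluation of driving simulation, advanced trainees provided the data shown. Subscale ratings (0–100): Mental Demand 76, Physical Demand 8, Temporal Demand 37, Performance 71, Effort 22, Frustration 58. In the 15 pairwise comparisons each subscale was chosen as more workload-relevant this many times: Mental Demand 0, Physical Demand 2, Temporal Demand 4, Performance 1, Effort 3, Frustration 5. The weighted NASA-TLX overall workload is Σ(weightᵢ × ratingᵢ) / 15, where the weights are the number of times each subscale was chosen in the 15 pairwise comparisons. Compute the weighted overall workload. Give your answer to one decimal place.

39.4

The tallies are the weights (they sum to 15).
Weighted sum = 0·76 + 2·8 + 4·37 + 1·71 + 3·22 + 5·58
            = 0 + 16 + 148 + 71 + 66 + 290 = 591.
Overall workload = 591 / 15 = 39.4000 ≈ 39.4.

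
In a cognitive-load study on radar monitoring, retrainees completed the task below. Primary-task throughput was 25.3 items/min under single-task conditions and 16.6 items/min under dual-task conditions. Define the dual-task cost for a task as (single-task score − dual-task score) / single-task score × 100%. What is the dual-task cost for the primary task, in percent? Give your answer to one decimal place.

Cost = (25.3 − 16.6) / 25.3 × 100%
     = 8.7000 / 25.3 × 100% = 34.3874%.
≈ 34.4%.

34.4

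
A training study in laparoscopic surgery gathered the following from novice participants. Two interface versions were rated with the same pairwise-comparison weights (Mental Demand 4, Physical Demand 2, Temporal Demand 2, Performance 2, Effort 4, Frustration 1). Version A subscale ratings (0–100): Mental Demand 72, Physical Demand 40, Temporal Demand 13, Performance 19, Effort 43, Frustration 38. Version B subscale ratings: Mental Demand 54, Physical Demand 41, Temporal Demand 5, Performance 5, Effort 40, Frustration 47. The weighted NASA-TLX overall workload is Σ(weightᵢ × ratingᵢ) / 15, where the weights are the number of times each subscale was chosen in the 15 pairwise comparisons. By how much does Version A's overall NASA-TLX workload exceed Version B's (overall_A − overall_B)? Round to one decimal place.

Version A weighted sum = 4·72 + 2·40 + 2·13 + 2·19 + 4·43 + 1·38 = 288 + 80 + 26 + 38 + 172 + 38 = 642; overall_A = 642/15 = 42.8000.
Version B weighted sum = 4·54 + 2·41 + 2·5 + 2·5 + 4·40 + 1·47 = 216 + 82 + 10 + 10 + 160 + 47 = 525; overall_B = 525/15 = 35.0000.
Difference = 42.8000 − 35.0000 = 7.8000 ≈ 7.8.

7.8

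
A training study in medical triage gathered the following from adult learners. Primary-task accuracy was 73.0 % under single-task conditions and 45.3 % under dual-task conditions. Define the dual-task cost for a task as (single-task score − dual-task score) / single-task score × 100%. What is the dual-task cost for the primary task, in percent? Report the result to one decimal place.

Cost = (73.0 − 45.3) / 73.0 × 100%
     = 27.7000 / 73.0 × 100% = 37.9452%.
≈ 37.9%.

37.9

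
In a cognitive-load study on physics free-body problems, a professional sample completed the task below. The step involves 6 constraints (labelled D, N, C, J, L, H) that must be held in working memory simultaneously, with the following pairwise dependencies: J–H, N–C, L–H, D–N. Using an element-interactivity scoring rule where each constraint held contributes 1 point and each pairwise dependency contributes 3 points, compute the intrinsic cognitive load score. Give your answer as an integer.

Count of constraints held simultaneously: 6.
Count of pairwise dependencies listed: 4.
Element contribution: 6 × 1 = 6.
Interaction contribution: 4 × 3 = 12.
Intrinsic load = 6 + 12 = 18.

18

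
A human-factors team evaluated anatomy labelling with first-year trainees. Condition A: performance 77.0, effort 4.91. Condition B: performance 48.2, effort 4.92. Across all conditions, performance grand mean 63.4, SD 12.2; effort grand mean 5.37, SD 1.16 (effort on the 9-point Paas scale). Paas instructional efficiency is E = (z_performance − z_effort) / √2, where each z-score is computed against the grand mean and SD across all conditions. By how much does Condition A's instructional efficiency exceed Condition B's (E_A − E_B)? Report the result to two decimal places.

Condition A: z_P = (77.0 − 63.4)/12.2 = 1.1148; z_E = (4.91 − 5.37)/1.16 = -0.3966; E_A = (1.1148 − (-0.3966))/√2 = 1.0687.
Condition B: z_P = (48.2 − 63.4)/12.2 = -1.2459; z_E = (4.92 − 5.37)/1.16 = -0.3879; E_B = (-1.2459 − (-0.3879))/√2 = -0.6067.
E_A − E_B = 1.0687 − (-0.6067) = 1.6754 ≈ 1.68.

1.68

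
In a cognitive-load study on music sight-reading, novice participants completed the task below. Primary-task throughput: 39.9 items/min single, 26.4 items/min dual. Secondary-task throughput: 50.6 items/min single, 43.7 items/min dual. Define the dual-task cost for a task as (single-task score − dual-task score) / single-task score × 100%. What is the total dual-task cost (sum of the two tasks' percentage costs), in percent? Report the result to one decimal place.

Primary cost = (39.9 − 26.4) / 39.9 × 100% = 33.8346%.
Secondary cost = (50.6 − 43.7) / 50.6 × 100% = 13.6364%.
Total = 33.8346% + 13.6364% = 47.4710% ≈ 47.5%.

47.5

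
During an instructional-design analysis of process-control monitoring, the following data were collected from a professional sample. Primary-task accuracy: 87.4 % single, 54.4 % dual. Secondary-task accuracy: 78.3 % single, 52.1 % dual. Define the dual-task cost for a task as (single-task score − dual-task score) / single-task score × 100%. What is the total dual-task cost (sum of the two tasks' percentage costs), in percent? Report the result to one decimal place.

71.2

Primary cost = (87.4 − 54.4) / 87.4 × 100% = 37.7574%.
Secondary cost = (78.3 − 52.1) / 78.3 × 100% = 33.4610%.
Total = 37.7574% + 33.4610% = 71.2184% ≈ 71.2%.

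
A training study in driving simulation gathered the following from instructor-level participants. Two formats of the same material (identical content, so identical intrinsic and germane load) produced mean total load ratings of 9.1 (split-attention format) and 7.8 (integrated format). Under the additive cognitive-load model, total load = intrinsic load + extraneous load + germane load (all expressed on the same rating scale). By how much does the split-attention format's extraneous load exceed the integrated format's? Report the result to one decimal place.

Intrinsic and germane load are equal across formats, so the difference in total load equals the difference in extraneous load.
Extraneous-load difference = 9.1 − 7.8 = 1.3.

1.3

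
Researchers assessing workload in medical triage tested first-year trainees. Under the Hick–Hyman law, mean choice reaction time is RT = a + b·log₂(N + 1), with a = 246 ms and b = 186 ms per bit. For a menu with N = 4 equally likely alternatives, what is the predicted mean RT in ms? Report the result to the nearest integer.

log₂(4 + 1) = log₂(5) = 2.3219.
RT = 246 + 186 × 2.3219 = 246 + 431.8734 = 677.8734 ms.
≈ 678 ms.

678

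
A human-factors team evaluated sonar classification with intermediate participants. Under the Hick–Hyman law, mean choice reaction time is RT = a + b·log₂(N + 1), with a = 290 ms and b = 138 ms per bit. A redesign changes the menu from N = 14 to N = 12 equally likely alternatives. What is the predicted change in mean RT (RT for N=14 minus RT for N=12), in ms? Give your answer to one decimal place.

RT(14) = 290 + 138·log₂(15) = 290 + 138·3.9069 = 829.1522 ms.
RT(12) = 290 + 138·log₂(13) = 290 + 138·3.7004 = 800.6552 ms.
Difference = 829.1522 − 800.6552 = 28.4970 ≈ 28.5 ms.

28.5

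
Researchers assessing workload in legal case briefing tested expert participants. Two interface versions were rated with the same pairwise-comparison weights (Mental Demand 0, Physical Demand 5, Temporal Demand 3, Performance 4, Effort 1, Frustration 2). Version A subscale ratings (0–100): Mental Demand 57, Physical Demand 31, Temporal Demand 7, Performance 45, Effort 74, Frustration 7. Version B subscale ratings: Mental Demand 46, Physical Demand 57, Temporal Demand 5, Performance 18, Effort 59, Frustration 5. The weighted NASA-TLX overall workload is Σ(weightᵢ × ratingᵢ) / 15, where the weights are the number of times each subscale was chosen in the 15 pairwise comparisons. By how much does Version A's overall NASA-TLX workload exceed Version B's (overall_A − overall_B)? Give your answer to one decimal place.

0.2

Version A weighted sum = 0·57 + 5·31 + 3·7 + 4·45 + 1·74 + 2·7 = 0 + 155 + 21 + 180 + 74 + 14 = 444; overall_A = 444/15 = 29.6000.
Version B weighted sum = 0·46 + 5·57 + 3·5 + 4·18 + 1·59 + 2·5 = 0 + 285 + 15 + 72 + 59 + 10 = 441; overall_B = 441/15 = 29.4000.
Difference = 29.6000 − 29.4000 = 0.2000 ≈ 0.2.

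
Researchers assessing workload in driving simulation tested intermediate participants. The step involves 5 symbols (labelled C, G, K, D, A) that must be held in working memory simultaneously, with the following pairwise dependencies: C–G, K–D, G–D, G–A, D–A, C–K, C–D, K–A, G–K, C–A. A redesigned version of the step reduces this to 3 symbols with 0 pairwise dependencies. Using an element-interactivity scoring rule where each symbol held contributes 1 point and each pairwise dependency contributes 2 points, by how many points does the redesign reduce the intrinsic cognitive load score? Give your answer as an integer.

Original: 5 × 1 + 10 × 2 = 5 + 20 = 25.
Redesigned: 3 × 1 + 0 × 2 = 3 + 0 = 3.
Reduction = 25 − 3 = 22.

22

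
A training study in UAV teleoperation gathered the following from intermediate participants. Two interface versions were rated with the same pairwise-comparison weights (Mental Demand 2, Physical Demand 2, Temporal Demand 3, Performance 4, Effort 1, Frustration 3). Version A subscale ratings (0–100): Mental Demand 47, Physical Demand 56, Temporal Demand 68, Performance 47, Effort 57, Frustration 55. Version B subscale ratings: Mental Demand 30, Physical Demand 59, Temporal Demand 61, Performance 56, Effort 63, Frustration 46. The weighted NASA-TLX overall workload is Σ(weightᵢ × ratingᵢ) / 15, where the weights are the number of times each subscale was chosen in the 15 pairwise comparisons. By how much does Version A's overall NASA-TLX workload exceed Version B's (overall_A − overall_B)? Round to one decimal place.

2.3

Version A weighted sum = 2·47 + 2·56 + 3·68 + 4·47 + 1·57 + 3·55 = 94 + 112 + 204 + 188 + 57 + 165 = 820; overall_A = 820/15 = 54.6667.
Version B weighted sum = 2·30 + 2·59 + 3·61 + 4·56 + 1·63 + 3·46 = 60 + 118 + 183 + 224 + 63 + 138 = 786; overall_B = 786/15 = 52.4000.
Difference = 54.6667 − 52.4000 = 2.2667 ≈ 2.3.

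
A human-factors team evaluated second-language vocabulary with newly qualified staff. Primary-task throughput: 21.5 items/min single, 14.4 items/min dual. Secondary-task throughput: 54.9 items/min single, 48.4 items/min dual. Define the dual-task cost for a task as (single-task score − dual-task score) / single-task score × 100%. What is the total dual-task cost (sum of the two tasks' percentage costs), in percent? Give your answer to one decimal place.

Primary cost = (21.5 − 14.4) / 21.5 × 100% = 33.0233%.
Secondary cost = (54.9 − 48.4) / 54.9 × 100% = 11.8397%.
Total = 33.0233% + 11.8397% = 44.8630% ≈ 44.9%.

44.9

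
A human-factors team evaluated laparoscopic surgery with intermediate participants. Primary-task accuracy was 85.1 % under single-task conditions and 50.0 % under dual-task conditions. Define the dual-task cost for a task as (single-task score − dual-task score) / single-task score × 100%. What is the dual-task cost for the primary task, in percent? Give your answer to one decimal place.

41.2

Cost = (85.1 − 50.0) / 85.1 × 100%
     = 35.1000 / 85.1 × 100% = 41.2456%.
≈ 41.2%.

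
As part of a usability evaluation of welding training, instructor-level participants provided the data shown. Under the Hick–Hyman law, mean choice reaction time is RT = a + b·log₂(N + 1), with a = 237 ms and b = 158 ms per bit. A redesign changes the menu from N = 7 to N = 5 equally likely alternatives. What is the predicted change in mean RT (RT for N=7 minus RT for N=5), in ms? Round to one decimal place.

65.6

RT(7) = 237 + 158·log₂(8) = 237 + 158·3.0000 = 711.0000 ms.
RT(5) = 237 + 158·log₂(6) = 237 + 158·2.5850 = 645.4300 ms.
Difference = 711.0000 − 645.4300 = 65.5700 ≈ 65.6 ms.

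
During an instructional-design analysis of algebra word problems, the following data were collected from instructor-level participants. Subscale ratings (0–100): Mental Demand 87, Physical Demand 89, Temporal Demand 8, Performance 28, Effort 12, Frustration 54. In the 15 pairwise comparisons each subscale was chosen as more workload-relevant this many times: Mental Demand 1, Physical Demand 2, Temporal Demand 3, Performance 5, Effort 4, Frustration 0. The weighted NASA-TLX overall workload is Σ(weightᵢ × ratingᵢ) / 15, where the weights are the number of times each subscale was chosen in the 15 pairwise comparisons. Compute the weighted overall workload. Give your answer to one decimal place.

The tallies are the weights (they sum to 15).
Weighted sum = 1·87 + 2·89 + 3·8 + 5·28 + 4·12 + 0·54
            = 87 + 178 + 24 + 140 + 48 + 0 = 477.
Overall workload = 477 / 15 = 31.8000 ≈ 31.8.

31.8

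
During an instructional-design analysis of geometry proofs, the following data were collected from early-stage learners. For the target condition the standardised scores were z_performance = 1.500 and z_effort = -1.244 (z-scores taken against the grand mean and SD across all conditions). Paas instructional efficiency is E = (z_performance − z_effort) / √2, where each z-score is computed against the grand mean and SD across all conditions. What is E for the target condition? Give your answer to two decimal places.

z_P − z_E = 1.500 − (-1.244) = 2.7440.
E = 2.7440 / √2 = 2.7440 / 1.41421 = 1.9403 ≈ 1.94.

1.94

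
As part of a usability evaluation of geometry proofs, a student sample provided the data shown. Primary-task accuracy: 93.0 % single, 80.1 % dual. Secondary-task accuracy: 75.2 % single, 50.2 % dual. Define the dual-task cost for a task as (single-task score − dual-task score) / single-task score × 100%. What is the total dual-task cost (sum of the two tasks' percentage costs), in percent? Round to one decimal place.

47.1

Primary cost = (93.0 − 80.1) / 93.0 × 100% = 13.8710%.
Secondary cost = (75.2 − 50.2) / 75.2 × 100% = 33.2447%.
Total = 13.8710% + 33.2447% = 47.1157% ≈ 47.1%.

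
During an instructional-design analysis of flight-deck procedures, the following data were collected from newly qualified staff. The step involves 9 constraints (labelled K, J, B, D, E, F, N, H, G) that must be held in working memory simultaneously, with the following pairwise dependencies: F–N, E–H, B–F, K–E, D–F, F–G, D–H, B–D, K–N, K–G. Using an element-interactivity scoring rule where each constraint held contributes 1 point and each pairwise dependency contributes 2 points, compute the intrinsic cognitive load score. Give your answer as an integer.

29

Count of constraints held simultaneously: 9.
Count of pairwise dependencies listed: 10.
Element contribution: 9 × 1 = 9.
Interaction contribution: 10 × 2 = 20.
Intrinsic load = 9 + 20 = 29.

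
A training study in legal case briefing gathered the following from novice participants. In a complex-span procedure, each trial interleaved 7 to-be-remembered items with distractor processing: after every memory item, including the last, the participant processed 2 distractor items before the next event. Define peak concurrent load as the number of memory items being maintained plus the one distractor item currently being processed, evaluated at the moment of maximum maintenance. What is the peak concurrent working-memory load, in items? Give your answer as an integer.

8

Maintenance is greatest during the distractor(s) after memory item 7: all 7 memory items are being held.
One distractor item is concurrently being processed.
Peak concurrent load = 7 + 1 = 8 items.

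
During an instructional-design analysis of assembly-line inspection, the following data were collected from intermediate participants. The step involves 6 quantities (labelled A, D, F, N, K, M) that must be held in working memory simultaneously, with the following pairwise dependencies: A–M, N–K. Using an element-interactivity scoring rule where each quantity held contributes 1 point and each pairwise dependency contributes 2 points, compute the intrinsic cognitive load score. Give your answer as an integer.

Count of quantities held simultaneously: 6.
Count of pairwise dependencies listed: 2.
Element contribution: 6 × 1 = 6.
Interaction contribution: 2 × 2 = 4.
Intrinsic load = 6 + 4 = 10.

10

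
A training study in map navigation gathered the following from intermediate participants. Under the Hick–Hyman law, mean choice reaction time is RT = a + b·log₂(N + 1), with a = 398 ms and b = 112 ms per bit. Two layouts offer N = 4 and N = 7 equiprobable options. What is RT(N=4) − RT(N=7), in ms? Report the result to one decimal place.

RT(4) = 398 + 112·log₂(5) = 398 + 112·2.3219 = 658.0528 ms.
RT(7) = 398 + 112·log₂(8) = 398 + 112·3.0000 = 734.0000 ms.
Difference = 658.0528 − 734.0000 = -75.9472 ≈ -75.9 ms.

-75.9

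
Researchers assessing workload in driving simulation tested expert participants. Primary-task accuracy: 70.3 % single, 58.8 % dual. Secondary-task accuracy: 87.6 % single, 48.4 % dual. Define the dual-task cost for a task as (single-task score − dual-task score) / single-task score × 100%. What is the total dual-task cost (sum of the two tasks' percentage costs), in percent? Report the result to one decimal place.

Primary cost = (70.3 − 58.8) / 70.3 × 100% = 16.3585%.
Secondary cost = (87.6 − 48.4) / 87.6 × 100% = 44.7489%.
Total = 16.3585% + 44.7489% = 61.1074% ≈ 61.1%.

61.1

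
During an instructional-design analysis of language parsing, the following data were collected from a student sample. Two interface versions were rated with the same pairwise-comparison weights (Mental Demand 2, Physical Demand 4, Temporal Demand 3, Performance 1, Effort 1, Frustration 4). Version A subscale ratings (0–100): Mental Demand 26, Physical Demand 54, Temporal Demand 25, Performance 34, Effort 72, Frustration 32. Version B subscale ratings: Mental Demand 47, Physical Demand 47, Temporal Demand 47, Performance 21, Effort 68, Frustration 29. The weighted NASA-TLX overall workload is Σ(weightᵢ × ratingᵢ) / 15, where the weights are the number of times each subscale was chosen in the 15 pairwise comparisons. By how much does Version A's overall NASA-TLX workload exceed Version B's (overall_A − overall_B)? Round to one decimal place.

Version A weighted sum = 2·26 + 4·54 + 3·25 + 1·34 + 1·72 + 4·32 = 52 + 216 + 75 + 34 + 72 + 128 = 577; overall_A = 577/15 = 38.4667.
Version B weighted sum = 2·47 + 4·47 + 3·47 + 1·21 + 1·68 + 4·29 = 94 + 188 + 141 + 21 + 68 + 116 = 628; overall_B = 628/15 = 41.8667.
Difference = 38.4667 − 41.8667 = -3.4000 ≈ -3.4.

-3.4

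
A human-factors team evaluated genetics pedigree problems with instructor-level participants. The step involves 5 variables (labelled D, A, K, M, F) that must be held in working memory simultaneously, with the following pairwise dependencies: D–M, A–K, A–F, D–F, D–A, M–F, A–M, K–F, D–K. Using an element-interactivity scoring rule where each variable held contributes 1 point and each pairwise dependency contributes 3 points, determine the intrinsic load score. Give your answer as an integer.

Count of variables held simultaneously: 5.
Count of pairwise dependencies listed: 9.
Element contribution: 5 × 1 = 5.
Interaction contribution: 9 × 3 = 27.
Intrinsic load = 5 + 27 = 32.

32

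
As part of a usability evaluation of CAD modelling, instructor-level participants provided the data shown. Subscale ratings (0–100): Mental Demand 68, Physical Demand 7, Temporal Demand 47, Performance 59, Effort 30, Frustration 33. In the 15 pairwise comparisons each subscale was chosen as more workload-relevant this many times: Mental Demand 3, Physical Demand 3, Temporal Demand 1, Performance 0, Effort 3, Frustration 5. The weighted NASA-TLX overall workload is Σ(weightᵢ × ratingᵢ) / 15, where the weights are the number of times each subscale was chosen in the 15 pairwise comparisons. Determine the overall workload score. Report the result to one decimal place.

35.1

The tallies are the weights (they sum to 15).
Weighted sum = 3·68 + 3·7 + 1·47 + 0·59 + 3·30 + 5·33
            = 204 + 21 + 47 + 0 + 90 + 165 = 527.
Overall workload = 527 / 15 = 35.1333 ≈ 35.1.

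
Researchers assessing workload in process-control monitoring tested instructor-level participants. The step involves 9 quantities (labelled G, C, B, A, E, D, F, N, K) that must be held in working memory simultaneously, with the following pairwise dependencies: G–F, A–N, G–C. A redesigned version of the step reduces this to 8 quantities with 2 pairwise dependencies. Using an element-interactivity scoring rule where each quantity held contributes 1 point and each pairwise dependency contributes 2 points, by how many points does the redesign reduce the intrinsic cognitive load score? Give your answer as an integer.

3

Original: 9 × 1 + 3 × 2 = 9 + 6 = 15.
Redesigned: 8 × 1 + 2 × 2 = 8 + 4 = 12.
Reduction = 15 − 12 = 3.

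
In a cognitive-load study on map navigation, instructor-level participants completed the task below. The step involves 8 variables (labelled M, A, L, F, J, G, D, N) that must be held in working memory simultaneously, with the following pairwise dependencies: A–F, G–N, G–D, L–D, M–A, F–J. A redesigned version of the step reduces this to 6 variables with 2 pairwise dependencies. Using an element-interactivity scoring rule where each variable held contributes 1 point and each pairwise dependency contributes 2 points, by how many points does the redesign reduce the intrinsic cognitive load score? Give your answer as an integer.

10

Original: 8 × 1 + 6 × 2 = 8 + 12 = 20.
Redesigned: 6 × 1 + 2 × 2 = 6 + 4 = 10.
Reduction = 20 − 10 = 10.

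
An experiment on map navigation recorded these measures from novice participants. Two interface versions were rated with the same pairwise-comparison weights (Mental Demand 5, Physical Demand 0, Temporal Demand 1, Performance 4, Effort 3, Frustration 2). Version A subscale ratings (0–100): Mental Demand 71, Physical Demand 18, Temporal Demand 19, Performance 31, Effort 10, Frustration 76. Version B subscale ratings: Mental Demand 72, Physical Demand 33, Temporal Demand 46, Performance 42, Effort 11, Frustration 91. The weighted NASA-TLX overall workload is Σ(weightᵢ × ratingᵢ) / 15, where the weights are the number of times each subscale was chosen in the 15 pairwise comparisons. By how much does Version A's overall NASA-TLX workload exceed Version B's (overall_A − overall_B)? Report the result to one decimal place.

-7.3

Version A weighted sum = 5·71 + 0·18 + 1·19 + 4·31 + 3·10 + 2·76 = 355 + 0 + 19 + 124 + 30 + 152 = 680; overall_A = 680/15 = 45.3333.
Version B weighted sum = 5·72 + 0·33 + 1·46 + 4·42 + 3·11 + 2·91 = 360 + 0 + 46 + 168 + 33 + 182 = 789; overall_B = 789/15 = 52.6000.
Difference = 45.3333 − 52.6000 = -7.2667 ≈ -7.3.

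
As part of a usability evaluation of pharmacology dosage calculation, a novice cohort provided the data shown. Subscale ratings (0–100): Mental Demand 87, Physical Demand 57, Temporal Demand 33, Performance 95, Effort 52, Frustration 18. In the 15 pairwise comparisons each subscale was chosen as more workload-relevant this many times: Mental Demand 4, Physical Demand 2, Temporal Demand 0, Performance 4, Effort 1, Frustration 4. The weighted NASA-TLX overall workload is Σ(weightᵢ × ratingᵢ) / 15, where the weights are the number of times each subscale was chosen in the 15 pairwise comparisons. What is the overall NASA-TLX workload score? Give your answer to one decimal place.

64.4

The tallies are the weights (they sum to 15).
Weighted sum = 4·87 + 2·57 + 0·33 + 4·95 + 1·52 + 4·18
            = 348 + 114 + 0 + 380 + 52 + 72 = 966.
Overall workload = 966 / 15 = 64.4000 ≈ 64.4.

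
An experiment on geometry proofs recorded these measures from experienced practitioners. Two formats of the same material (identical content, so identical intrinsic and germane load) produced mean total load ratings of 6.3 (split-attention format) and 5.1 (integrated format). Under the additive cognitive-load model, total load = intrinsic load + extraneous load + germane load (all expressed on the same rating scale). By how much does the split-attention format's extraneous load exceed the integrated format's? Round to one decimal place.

1.2

Intrinsic and germane load are equal across formats, so the difference in total load equals the difference in extraneous load.
Extraneous-load difference = 6.3 − 5.1 = 1.2.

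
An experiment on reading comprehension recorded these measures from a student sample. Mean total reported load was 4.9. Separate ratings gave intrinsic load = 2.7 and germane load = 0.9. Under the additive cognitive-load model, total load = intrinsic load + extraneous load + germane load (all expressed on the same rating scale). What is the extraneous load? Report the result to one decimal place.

1.3

extraneous load = total − intrinsic − germane
             = 4.9 − 2.7 − 0.9 = 1.3.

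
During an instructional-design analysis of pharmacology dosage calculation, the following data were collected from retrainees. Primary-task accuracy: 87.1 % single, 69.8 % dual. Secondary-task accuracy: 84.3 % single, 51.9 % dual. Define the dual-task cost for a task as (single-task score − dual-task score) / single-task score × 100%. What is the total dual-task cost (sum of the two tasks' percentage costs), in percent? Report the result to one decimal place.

58.3

Primary cost = (87.1 − 69.8) / 87.1 × 100% = 19.8622%.
Secondary cost = (84.3 − 51.9) / 84.3 × 100% = 38.4342%.
Total = 19.8622% + 38.4342% = 58.2964% ≈ 58.3%.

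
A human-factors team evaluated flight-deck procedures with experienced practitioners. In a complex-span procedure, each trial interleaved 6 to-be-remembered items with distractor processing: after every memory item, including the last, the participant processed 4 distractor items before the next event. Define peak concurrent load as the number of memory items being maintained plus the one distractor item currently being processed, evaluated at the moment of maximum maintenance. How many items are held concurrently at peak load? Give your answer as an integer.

7

Maintenance is greatest during the distractor(s) after memory item 6: all 6 memory items are being held.
One distractor item is concurrently being processed.
Peak concurrent load = 6 + 1 = 7 items.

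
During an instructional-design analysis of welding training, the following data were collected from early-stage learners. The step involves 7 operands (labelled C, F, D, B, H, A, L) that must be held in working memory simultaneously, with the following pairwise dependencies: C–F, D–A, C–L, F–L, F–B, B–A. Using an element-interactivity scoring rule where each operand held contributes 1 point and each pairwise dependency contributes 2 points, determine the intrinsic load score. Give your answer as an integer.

Count of operands held simultaneously: 7.
Count of pairwise dependencies listed: 6.
Element contribution: 7 × 1 = 7.
Interaction contribution: 6 × 2 = 12.
Intrinsic load = 7 + 12 = 19.

19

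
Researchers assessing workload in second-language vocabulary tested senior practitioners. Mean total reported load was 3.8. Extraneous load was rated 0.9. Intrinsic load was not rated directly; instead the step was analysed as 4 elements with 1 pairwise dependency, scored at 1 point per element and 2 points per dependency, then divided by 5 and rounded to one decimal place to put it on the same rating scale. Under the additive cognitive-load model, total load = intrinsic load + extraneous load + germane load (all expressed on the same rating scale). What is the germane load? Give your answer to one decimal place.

1.7

Intrinsic (element-interactivity): (4 × 1 + 1 × 2) / 5 = 6 / 5 = 1.2000 → 1.2.
germane load = total − intrinsic − extraneous
             = 3.8 − 1.2 − 0.9 = 1.7.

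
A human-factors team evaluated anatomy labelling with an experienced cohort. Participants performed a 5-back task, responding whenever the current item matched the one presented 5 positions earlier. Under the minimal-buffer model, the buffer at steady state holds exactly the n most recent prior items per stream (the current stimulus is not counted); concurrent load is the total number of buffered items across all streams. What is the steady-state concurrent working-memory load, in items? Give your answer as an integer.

The buffer holds the 5 most recent prior items.
Steady-state concurrent load = 5 items.

5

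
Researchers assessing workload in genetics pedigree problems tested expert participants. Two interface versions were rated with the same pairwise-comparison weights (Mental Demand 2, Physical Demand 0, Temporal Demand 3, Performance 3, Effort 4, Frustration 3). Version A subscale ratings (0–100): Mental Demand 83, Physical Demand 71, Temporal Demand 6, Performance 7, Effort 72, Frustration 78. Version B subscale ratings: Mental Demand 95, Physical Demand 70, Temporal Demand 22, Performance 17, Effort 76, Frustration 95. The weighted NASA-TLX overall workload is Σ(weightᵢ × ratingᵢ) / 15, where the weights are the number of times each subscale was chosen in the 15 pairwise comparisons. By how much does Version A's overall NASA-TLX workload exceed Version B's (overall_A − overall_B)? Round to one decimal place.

Version A weighted sum = 2·83 + 0·71 + 3·6 + 3·7 + 4·72 + 3·78 = 166 + 0 + 18 + 21 + 288 + 234 = 727; overall_A = 727/15 = 48.4667.
Version B weighted sum = 2·95 + 0·70 + 3·22 + 3·17 + 4·76 + 3·95 = 190 + 0 + 66 + 51 + 304 + 285 = 896; overall_B = 896/15 = 59.7333.
Difference = 48.4667 − 59.7333 = -11.2666 ≈ -11.3.

-11.3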